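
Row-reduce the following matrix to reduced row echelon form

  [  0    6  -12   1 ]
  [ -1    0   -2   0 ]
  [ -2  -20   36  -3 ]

[[1, 0, 2, 0], [0, 1, -2, 0], [0, 0, 0, 1]]

Swap r1 and r2.
Multiply r1 by -1.
Add 2 times r1 to r3.
Multiply r2 by 1/6.
Add 20 times r2 to r3.
Multiply r3 by 3.
Subtract 1/6 times r3 from r2.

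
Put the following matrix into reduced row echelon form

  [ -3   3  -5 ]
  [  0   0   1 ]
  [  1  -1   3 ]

R1 := -1/3·R1
  [ 1  -1  5/3 ]
  [ 0   0    1 ]
  [ 1  -1    3 ]
R3 := R3 − R1
  [ 1  -1  5/3 ]
  [ 0   0    1 ]
  [ 0   0  4/3 ]
R3 := R3 − 4/3·R2
  [ 1  -1  5/3 ]
  [ 0   0    1 ]
  [ 0   0    0 ]
R1 := R1 − 5/3·R2
  [ 1  -1  0 ]
  [ 0   0  1 ]
  [ 0   0  0 ]

[[1, -1, 0], [0, 0, 1], [0, 0, 0]]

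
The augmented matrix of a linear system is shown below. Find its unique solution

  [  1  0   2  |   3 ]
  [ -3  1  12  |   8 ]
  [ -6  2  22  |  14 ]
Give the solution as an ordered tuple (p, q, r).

ρ2 -> ρ2 + 3·ρ1
  [  1  0   2  |   3 ]
  [  0  1  18  |  17 ]
  [ -6  2  22  |  14 ]
ρ3 -> ρ3 + 6·ρ1
  [ 1  0   2  |   3 ]
  [ 0  1  18  |  17 ]
  [ 0  2  34  |  32 ]
ρ3 -> ρ3 − 2·ρ2
  [ 1  0   2  |   3 ]
  [ 0  1  18  |  17 ]
  [ 0  0  -2  |  -2 ]
ρ3 -> -1/2·ρ3
  [ 1  0   2  |   3 ]
  [ 0  1  18  |  17 ]
  [ 0  0   1  |   1 ]
ρ2 -> ρ2 − 18·ρ3
  [ 1  0  2  |   3 ]
  [ 0  1  0  |  -1 ]
  [ 0  0  1  |   1 ]
ρ1 -> ρ1 − 2·ρ3
  [ 1  0  0  |   1 ]
  [ 0  1  0  |  -1 ]
  [ 0  0  1  |   1 ]
Reading off the last column: p = 1, q = -1, r = 1.

(1, -1, 1)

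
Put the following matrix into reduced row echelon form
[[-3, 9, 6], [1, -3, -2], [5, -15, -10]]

[[1, -3, -2], [0, 0, 0], [0, 0, 0]]

Multiply ρ1 by -1/3.
  [ 1   -3   -2 ]
  [ 1   -3   -2 ]
  [ 5  -15  -10 ]
Subtract ρ1 from ρ2.
  [ 1   -3   -2 ]
  [ 0    0    0 ]
  [ 5  -15  -10 ]
Subtract 5 times ρ1 from ρ3.
  [ 1  -3  -2 ]
  [ 0   0   0 ]
  [ 0   0   0 ]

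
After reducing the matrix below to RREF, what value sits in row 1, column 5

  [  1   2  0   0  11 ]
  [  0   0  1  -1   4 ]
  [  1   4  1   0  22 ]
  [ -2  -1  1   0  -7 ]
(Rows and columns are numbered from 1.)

3

R3 -> R3 − R1
  [  1   2  0   0  11 ]
  [  0   0  1  -1   4 ]
  [  0   2  1   0  11 ]
  [ -2  -1  1   0  -7 ]
R4 -> R4 + 2·R1
  [ 1  2  0   0  11 ]
  [ 0  0  1  -1   4 ]
  [ 0  2  1   0  11 ]
  [ 0  3  1   0  15 ]
R2 <=> R3
  [ 1  2  0   0  11 ]
  [ 0  2  1   0  11 ]
  [ 0  0  1  -1   4 ]
  [ 0  3  1   0  15 ]
R2 -> 1/2·R2
  [ 1  2    0   0    11 ]
  [ 0  1  1/2   0  11/2 ]
  [ 0  0    1  -1     4 ]
  [ 0  3    1   0    15 ]
R4 -> R4 − 3·R2
  [ 1  2     0   0    11 ]
  [ 0  1   1/2   0  11/2 ]
  [ 0  0     1  -1     4 ]
  [ 0  0  -1/2   0  -3/2 ]
R4 -> R4 + 1/2·R3
  [ 1  2    0     0    11 ]
  [ 0  1  1/2     0  11/2 ]
  [ 0  0    1    -1     4 ]
  [ 0  0    0  -1/2   1/2 ]
R4 -> -2·R4
  [ 1  2    0   0    11 ]
  [ 0  1  1/2   0  11/2 ]
  [ 0  0    1  -1     4 ]
  [ 0  0    0   1    -1 ]
R3 -> R3 + R4
  [ 1  2    0  0    11 ]
  [ 0  1  1/2  0  11/2 ]
  [ 0  0    1  0     3 ]
  [ 0  0    0  1    -1 ]
R2 -> R2 − 1/2·R3
  [ 1  2  0  0  11 ]
  [ 0  1  0  0   4 ]
  [ 0  0  1  0   3 ]
  [ 0  0  0  1  -1 ]
R1 -> R1 − 2·R2
  [ 1  0  0  0   3 ]
  [ 0  1  0  0   4 ]
  [ 0  0  1  0   3 ]
  [ 0  0  0  1  -1 ]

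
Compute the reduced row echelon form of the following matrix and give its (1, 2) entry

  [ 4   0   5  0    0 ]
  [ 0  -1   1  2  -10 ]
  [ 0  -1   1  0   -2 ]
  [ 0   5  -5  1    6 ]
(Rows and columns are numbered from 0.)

-1

R1 -> 1/4·R1
  [ 1   0  5/4  0    0 ]
  [ 0  -1    1  2  -10 ]
  [ 0  -1    1  0   -2 ]
  [ 0   5   -5  1    6 ]
R2 -> -1·R2
  [ 1   0  5/4   0   0 ]
  [ 0   1   -1  -2  10 ]
  [ 0  -1    1   0  -2 ]
  [ 0   5   -5   1   6 ]
R3 -> R3 + R2
  [ 1  0  5/4   0   0 ]
  [ 0  1   -1  -2  10 ]
  [ 0  0    0  -2   8 ]
  [ 0  5   -5   1   6 ]
R4 -> R4 − 5·R2
  [ 1  0  5/4   0    0 ]
  [ 0  1   -1  -2   10 ]
  [ 0  0    0  -2    8 ]
  [ 0  0    0  11  -44 ]
R3 -> -1/2·R3
  [ 1  0  5/4   0    0 ]
  [ 0  1   -1  -2   10 ]
  [ 0  0    0   1   -4 ]
  [ 0  0    0  11  -44 ]
R4 -> R4 − 11·R3
  [ 1  0  5/4   0   0 ]
  [ 0  1   -1  -2  10 ]
  [ 0  0    0   1  -4 ]
  [ 0  0    0   0   0 ]
R2 -> R2 + 2·R3
  [ 1  0  5/4  0   0 ]
  [ 0  1   -1  0   2 ]
  [ 0  0    0  1  -4 ]
  [ 0  0    0  0   0 ]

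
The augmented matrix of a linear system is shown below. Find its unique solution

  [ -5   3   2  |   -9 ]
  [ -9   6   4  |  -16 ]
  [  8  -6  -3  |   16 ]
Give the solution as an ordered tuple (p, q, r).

ρ1 ← -1/5·ρ1
ρ2 ← ρ2 + 9·ρ1
ρ3 ← ρ3 − 8·ρ1
ρ2 ← 5/3·ρ2
ρ3 ← ρ3 + 6/5·ρ2
ρ2 ← ρ2 − 2/3·ρ3
ρ1 ← ρ1 + 2/5·ρ3
ρ1 ← ρ1 + 3/5·ρ2
Reading off the last column: p = 2, q = -1, r = 2.

(2, -1, 2)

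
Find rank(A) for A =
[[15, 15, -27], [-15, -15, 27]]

rank = 1

Multiply R1 by 1/15.
  [   1    1  -9/5 ]
  [ -15  -15    27 ]
Add 15 times R1 to R2.
  [ 1  1  -9/5 ]
  [ 0  0     0 ]
The reduced form has 1 nonzero row.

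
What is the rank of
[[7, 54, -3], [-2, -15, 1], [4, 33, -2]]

rank = 3

R1 → 1/7·R1
R2 → R2 + 2·R1
R3 → R3 − 4·R1
R2 → 7/3·R2
R3 → R3 − 15/7·R2
R3 → -1·R3
R2 → R2 − 1/3·R3
R1 → R1 + 3/7·R3
R1 → R1 − 54/7·R2
The reduced form has 3 nonzero rows.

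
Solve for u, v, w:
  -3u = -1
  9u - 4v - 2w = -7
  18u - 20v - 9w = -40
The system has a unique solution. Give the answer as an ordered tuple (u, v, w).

(1/3, 1/2, 4)

Form the augmented matrix and row-reduce:
  [ -3    0   0  |   -1 ]
  [  9   -4  -2  |   -7 ]
  [ 18  -20  -9  |  -40 ]
Multiply R1 by -1/3.
Subtract 9 times R1 from R2.
Subtract 18 times R1 from R3.
Multiply R2 by -1/4.
Add 20 times R2 to R3.
Subtract 1/2 times R3 from R2.
Reading off the last column: u = 1/3, v = 1/2, w = 4.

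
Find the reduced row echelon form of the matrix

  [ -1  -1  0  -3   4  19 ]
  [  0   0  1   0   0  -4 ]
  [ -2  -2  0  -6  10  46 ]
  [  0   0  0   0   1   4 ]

[[1, 1, 0, 3, 0, -3], [0, 0, 1, 0, 0, -4], [0, 0, 0, 0, 1, 4], [0, 0, 0, 0, 0, 0]]

Multiply r1 by -1.
  [  1   1  0   3  -4  -19 ]
  [  0   0  1   0   0   -4 ]
  [ -2  -2  0  -6  10   46 ]
  [  0   0  0   0   1    4 ]
Add 2 times r1 to r3.
  [ 1  1  0  3  -4  -19 ]
  [ 0  0  1  0   0   -4 ]
  [ 0  0  0  0   2    8 ]
  [ 0  0  0  0   1    4 ]
Multiply r3 by 1/2.
  [ 1  1  0  3  -4  -19 ]
  [ 0  0  1  0   0   -4 ]
  [ 0  0  0  0   1    4 ]
  [ 0  0  0  0   1    4 ]
Subtract r3 from r4.
  [ 1  1  0  3  -4  -19 ]
  [ 0  0  1  0   0   -4 ]
  [ 0  0  0  0   1    4 ]
  [ 0  0  0  0   0    0 ]
Add 4 times r3 to r1.
  [ 1  1  0  3  0  -3 ]
  [ 0  0  1  0  0  -4 ]
  [ 0  0  0  0  1   4 ]
  [ 0  0  0  0  0   0 ]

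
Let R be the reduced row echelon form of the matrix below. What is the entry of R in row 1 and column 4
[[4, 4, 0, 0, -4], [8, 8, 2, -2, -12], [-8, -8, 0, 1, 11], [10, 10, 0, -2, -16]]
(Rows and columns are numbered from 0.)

1

Multiply R1 by 1/4.
  [  1   1  0   0   -1 ]
  [  8   8  2  -2  -12 ]
  [ -8  -8  0   1   11 ]
  [ 10  10  0  -2  -16 ]
Subtract 8 times R1 from R2.
  [  1   1  0   0   -1 ]
  [  0   0  2  -2   -4 ]
  [ -8  -8  0   1   11 ]
  [ 10  10  0  -2  -16 ]
Add 8 times R1 to R3.
  [  1   1  0   0   -1 ]
  [  0   0  2  -2   -4 ]
  [  0   0  0   1    3 ]
  [ 10  10  0  -2  -16 ]
Subtract 10 times R1 from R4.
  [ 1  1  0   0  -1 ]
  [ 0  0  2  -2  -4 ]
  [ 0  0  0   1   3 ]
  [ 0  0  0  -2  -6 ]
Multiply R2 by 1/2.
  [ 1  1  0   0  -1 ]
  [ 0  0  1  -1  -2 ]
  [ 0  0  0   1   3 ]
  [ 0  0  0  -2  -6 ]
Add 2 times R3 to R4.
  [ 1  1  0   0  -1 ]
  [ 0  0  1  -1  -2 ]
  [ 0  0  0   1   3 ]
  [ 0  0  0   0   0 ]
Add R3 to R2.
  [ 1  1  0  0  -1 ]
  [ 0  0  1  0   1 ]
  [ 0  0  0  1   3 ]
  [ 0  0  0  0   0 ]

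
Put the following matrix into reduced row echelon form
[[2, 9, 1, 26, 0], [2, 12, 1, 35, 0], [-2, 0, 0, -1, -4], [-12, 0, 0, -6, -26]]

[[1, 0, 0, 1/2, 0], [0, 1, 0, 3, 0], [0, 0, 1, -2, 0], [0, 0, 0, 0, 1]]

R1 → 1/2·R1
  [   1  9/2  1/2  13    0 ]
  [   2   12    1  35    0 ]
  [  -2    0    0  -1   -4 ]
  [ -12    0    0  -6  -26 ]
R2 → R2 − 2·R1
  [   1  9/2  1/2  13    0 ]
  [   0    3    0   9    0 ]
  [  -2    0    0  -1   -4 ]
  [ -12    0    0  -6  -26 ]
R3 → R3 + 2·R1
  [   1  9/2  1/2  13    0 ]
  [   0    3    0   9    0 ]
  [   0    9    1  25   -4 ]
  [ -12    0    0  -6  -26 ]
R4 → R4 + 12·R1
  [ 1  9/2  1/2   13    0 ]
  [ 0    3    0    9    0 ]
  [ 0    9    1   25   -4 ]
  [ 0   54    6  150  -26 ]
R2 → 1/3·R2
  [ 1  9/2  1/2   13    0 ]
  [ 0    1    0    3    0 ]
  [ 0    9    1   25   -4 ]
  [ 0   54    6  150  -26 ]
R3 → R3 − 9·R2
  [ 1  9/2  1/2   13    0 ]
  [ 0    1    0    3    0 ]
  [ 0    0    1   -2   -4 ]
  [ 0   54    6  150  -26 ]
R4 → R4 − 54·R2
  [ 1  9/2  1/2   13    0 ]
  [ 0    1    0    3    0 ]
  [ 0    0    1   -2   -4 ]
  [ 0    0    6  -12  -26 ]
R4 → R4 − 6·R3
  [ 1  9/2  1/2  13   0 ]
  [ 0    1    0   3   0 ]
  [ 0    0    1  -2  -4 ]
  [ 0    0    0   0  -2 ]
R4 → -1/2·R4
  [ 1  9/2  1/2  13   0 ]
  [ 0    1    0   3   0 ]
  [ 0    0    1  -2  -4 ]
  [ 0    0    0   0   1 ]
R3 → R3 + 4·R4
  [ 1  9/2  1/2  13  0 ]
  [ 0    1    0   3  0 ]
  [ 0    0    1  -2  0 ]
  [ 0    0    0   0  1 ]
R1 → R1 − 1/2·R3
  [ 1  9/2  0  14  0 ]
  [ 0    1  0   3  0 ]
  [ 0    0  1  -2  0 ]
  [ 0    0  0   0  1 ]
R1 → R1 − 9/2·R2
  [ 1  0  0  1/2  0 ]
  [ 0  1  0    3  0 ]
  [ 0  0  1   -2  0 ]
  [ 0  0  0    0  1 ]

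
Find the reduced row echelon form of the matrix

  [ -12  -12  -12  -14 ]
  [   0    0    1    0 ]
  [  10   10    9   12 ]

R1 := -1/12·R1
  [  1   1  1  7/6 ]
  [  0   0  1    0 ]
  [ 10  10  9   12 ]
R3 := R3 − 10·R1
  [ 1  1   1  7/6 ]
  [ 0  0   1    0 ]
  [ 0  0  -1  1/3 ]
R3 := R3 + R2
  [ 1  1  1  7/6 ]
  [ 0  0  1    0 ]
  [ 0  0  0  1/3 ]
R3 := 3·R3
  [ 1  1  1  7/6 ]
  [ 0  0  1    0 ]
  [ 0  0  0    1 ]
R1 := R1 − 7/6·R3
  [ 1  1  1  0 ]
  [ 0  0  1  0 ]
  [ 0  0  0  1 ]
R1 := R1 − R2
  [ 1  1  0  0 ]
  [ 0  0  1  0 ]
  [ 0  0  0  1 ]

[[1, 1, 0, 0], [0, 0, 1, 0], [0, 0, 0, 1]]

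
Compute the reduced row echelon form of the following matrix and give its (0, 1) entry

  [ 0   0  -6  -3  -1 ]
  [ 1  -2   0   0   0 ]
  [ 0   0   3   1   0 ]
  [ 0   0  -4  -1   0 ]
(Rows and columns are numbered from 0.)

R1 <=> R2
  [ 1  -2   0   0   0 ]
  [ 0   0  -6  -3  -1 ]
  [ 0   0   3   1   0 ]
  [ 0   0  -4  -1   0 ]
R2 := -1/6·R2
  [ 1  -2   0    0    0 ]
  [ 0   0   1  1/2  1/6 ]
  [ 0   0   3    1    0 ]
  [ 0   0  -4   -1    0 ]
R3 := R3 − 3·R2
  [ 1  -2   0     0     0 ]
  [ 0   0   1   1/2   1/6 ]
  [ 0   0   0  -1/2  -1/2 ]
  [ 0   0  -4    -1     0 ]
R4 := R4 + 4·R2
  [ 1  -2  0     0     0 ]
  [ 0   0  1   1/2   1/6 ]
  [ 0   0  0  -1/2  -1/2 ]
  [ 0   0  0     1   2/3 ]
R3 := -2·R3
  [ 1  -2  0    0    0 ]
  [ 0   0  1  1/2  1/6 ]
  [ 0   0  0    1    1 ]
  [ 0   0  0    1  2/3 ]
R4 := R4 − R3
  [ 1  -2  0    0     0 ]
  [ 0   0  1  1/2   1/6 ]
  [ 0   0  0    1     1 ]
  [ 0   0  0    0  -1/3 ]
R4 := -3·R4
  [ 1  -2  0    0    0 ]
  [ 0   0  1  1/2  1/6 ]
  [ 0   0  0    1    1 ]
  [ 0   0  0    0    1 ]
R3 := R3 − R4
  [ 1  -2  0    0    0 ]
  [ 0   0  1  1/2  1/6 ]
  [ 0   0  0    1    0 ]
  [ 0   0  0    0    1 ]
R2 := R2 − 1/6·R4
  [ 1  -2  0    0  0 ]
  [ 0   0  1  1/2  0 ]
  [ 0   0  0    1  0 ]
  [ 0   0  0    0  1 ]
R2 := R2 − 1/2·R3
  [ 1  -2  0  0  0 ]
  [ 0   0  1  0  0 ]
  [ 0   0  0  1  0 ]
  [ 0   0  0  0  1 ]

-2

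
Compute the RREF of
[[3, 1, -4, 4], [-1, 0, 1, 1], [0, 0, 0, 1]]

[[1, 0, -1, 0], [0, 1, -1, 0], [0, 0, 0, 1]]

Multiply R1 by 1/3.
  [  1  1/3  -4/3  4/3 ]
  [ -1    0     1    1 ]
  [  0    0     0    1 ]
Add R1 to R2.
  [ 1  1/3  -4/3  4/3 ]
  [ 0  1/3  -1/3  7/3 ]
  [ 0    0     0    1 ]
Multiply R2 by 3.
  [ 1  1/3  -4/3  4/3 ]
  [ 0    1    -1    7 ]
  [ 0    0     0    1 ]
Subtract 7 times R3 from R2.
  [ 1  1/3  -4/3  4/3 ]
  [ 0    1    -1    0 ]
  [ 0    0     0    1 ]
Subtract 4/3 times R3 from R1.
  [ 1  1/3  -4/3  0 ]
  [ 0    1    -1  0 ]
  [ 0    0     0  1 ]
Subtract 1/3 times R2 from R1.
  [ 1  0  -1  0 ]
  [ 0  1  -1  0 ]
  [ 0  0   0  1 ]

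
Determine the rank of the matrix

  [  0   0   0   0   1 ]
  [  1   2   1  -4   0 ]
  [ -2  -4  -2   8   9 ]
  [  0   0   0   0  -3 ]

R1 <=> R2
  [  1   2   1  -4   0 ]
  [  0   0   0   0   1 ]
  [ -2  -4  -2   8   9 ]
  [  0   0   0   0  -3 ]
R3 ← R3 + 2·R1
  [ 1  2  1  -4   0 ]
  [ 0  0  0   0   1 ]
  [ 0  0  0   0   9 ]
  [ 0  0  0   0  -3 ]
R3 ← R3 − 9·R2
  [ 1  2  1  -4   0 ]
  [ 0  0  0   0   1 ]
  [ 0  0  0   0   0 ]
  [ 0  0  0   0  -3 ]
R4 ← R4 + 3·R2
  [ 1  2  1  -4  0 ]
  [ 0  0  0   0  1 ]
  [ 0  0  0   0  0 ]
  [ 0  0  0   0  0 ]
The reduced form has 2 nonzero rows.

rank = 2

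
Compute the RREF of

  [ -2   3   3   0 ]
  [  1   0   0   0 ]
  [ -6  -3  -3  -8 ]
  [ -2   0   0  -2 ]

[[1, 0, 0, 0], [0, 1, 1, 0], [0, 0, 0, 1], [0, 0, 0, 0]]

R1 ← -1/2·R1
  [  1  -3/2  -3/2   0 ]
  [  1     0     0   0 ]
  [ -6    -3    -3  -8 ]
  [ -2     0     0  -2 ]
R2 ← R2 − R1
  [  1  -3/2  -3/2   0 ]
  [  0   3/2   3/2   0 ]
  [ -6    -3    -3  -8 ]
  [ -2     0     0  -2 ]
R3 ← R3 + 6·R1
  [  1  -3/2  -3/2   0 ]
  [  0   3/2   3/2   0 ]
  [  0   -12   -12  -8 ]
  [ -2     0     0  -2 ]
R4 ← R4 + 2·R1
  [ 1  -3/2  -3/2   0 ]
  [ 0   3/2   3/2   0 ]
  [ 0   -12   -12  -8 ]
  [ 0    -3    -3  -2 ]
R2 ← 2/3·R2
  [ 1  -3/2  -3/2   0 ]
  [ 0     1     1   0 ]
  [ 0   -12   -12  -8 ]
  [ 0    -3    -3  -2 ]
R3 ← R3 + 12·R2
  [ 1  -3/2  -3/2   0 ]
  [ 0     1     1   0 ]
  [ 0     0     0  -8 ]
  [ 0    -3    -3  -2 ]
R4 ← R4 + 3·R2
  [ 1  -3/2  -3/2   0 ]
  [ 0     1     1   0 ]
  [ 0     0     0  -8 ]
  [ 0     0     0  -2 ]
R3 ← -1/8·R3
  [ 1  -3/2  -3/2   0 ]
  [ 0     1     1   0 ]
  [ 0     0     0   1 ]
  [ 0     0     0  -2 ]
R4 ← R4 + 2·R3
  [ 1  -3/2  -3/2  0 ]
  [ 0     1     1  0 ]
  [ 0     0     0  1 ]
  [ 0     0     0  0 ]
R1 ← R1 + 3/2·R2
  [ 1  0  0  0 ]
  [ 0  1  1  0 ]
  [ 0  0  0  1 ]
  [ 0  0  0  0 ]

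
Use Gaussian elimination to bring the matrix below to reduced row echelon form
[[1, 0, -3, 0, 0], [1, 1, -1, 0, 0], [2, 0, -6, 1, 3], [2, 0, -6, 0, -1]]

[[1, 0, -3, 0, 0], [0, 1, 2, 0, 0], [0, 0, 0, 1, 0], [0, 0, 0, 0, 1]]

R2 := R2 − R1
  [ 1  0  -3  0   0 ]
  [ 0  1   2  0   0 ]
  [ 2  0  -6  1   3 ]
  [ 2  0  -6  0  -1 ]
R3 := R3 − 2·R1
  [ 1  0  -3  0   0 ]
  [ 0  1   2  0   0 ]
  [ 0  0   0  1   3 ]
  [ 2  0  -6  0  -1 ]
R4 := R4 − 2·R1
  [ 1  0  -3  0   0 ]
  [ 0  1   2  0   0 ]
  [ 0  0   0  1   3 ]
  [ 0  0   0  0  -1 ]
R4 := -1·R4
  [ 1  0  -3  0  0 ]
  [ 0  1   2  0  0 ]
  [ 0  0   0  1  3 ]
  [ 0  0   0  0  1 ]
R3 := R3 − 3·R4
  [ 1  0  -3  0  0 ]
  [ 0  1   2  0  0 ]
  [ 0  0   0  1  0 ]
  [ 0  0   0  0  1 ]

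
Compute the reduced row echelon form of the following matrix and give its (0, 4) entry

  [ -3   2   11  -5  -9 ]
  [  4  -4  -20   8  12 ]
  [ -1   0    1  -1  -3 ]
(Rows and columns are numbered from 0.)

3

r1 -> -1/3·r1
  [  1  -2/3  -11/3  5/3   3 ]
  [  4    -4    -20    8  12 ]
  [ -1     0      1   -1  -3 ]
r2 -> r2 − 4·r1
  [  1  -2/3  -11/3  5/3   3 ]
  [  0  -4/3  -16/3  4/3   0 ]
  [ -1     0      1   -1  -3 ]
r3 -> r3 + r1
  [ 1  -2/3  -11/3  5/3  3 ]
  [ 0  -4/3  -16/3  4/3  0 ]
  [ 0  -2/3   -8/3  2/3  0 ]
r2 -> -3/4·r2
  [ 1  -2/3  -11/3  5/3  3 ]
  [ 0     1      4   -1  0 ]
  [ 0  -2/3   -8/3  2/3  0 ]
r3 -> r3 + 2/3·r2
  [ 1  -2/3  -11/3  5/3  3 ]
  [ 0     1      4   -1  0 ]
  [ 0     0      0    0  0 ]
r1 -> r1 + 2/3·r2
  [ 1  0  -1   1  3 ]
  [ 0  1   4  -1  0 ]
  [ 0  0   0   0  0 ]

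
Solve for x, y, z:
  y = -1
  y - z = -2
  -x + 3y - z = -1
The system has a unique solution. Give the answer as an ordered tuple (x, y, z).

Form the augmented matrix and row-reduce:
  [  0  1   0  |  -1 ]
  [  0  1  -1  |  -2 ]
  [ -1  3  -1  |  -1 ]
Swap R1 and R3.
  [ -1  3  -1  |  -1 ]
  [  0  1  -1  |  -2 ]
  [  0  1   0  |  -1 ]
Multiply R1 by -1.
  [ 1  -3   1  |   1 ]
  [ 0   1  -1  |  -2 ]
  [ 0   1   0  |  -1 ]
Subtract R2 from R3.
  [ 1  -3   1  |   1 ]
  [ 0   1  -1  |  -2 ]
  [ 0   0   1  |   1 ]
Add R3 to R2.
  [ 1  -3  1  |   1 ]
  [ 0   1  0  |  -1 ]
  [ 0   0  1  |   1 ]
Subtract R3 from R1.
  [ 1  -3  0  |   0 ]
  [ 0   1  0  |  -1 ]
  [ 0   0  1  |   1 ]
Add 3 times R2 to R1.
  [ 1  0  0  |  -3 ]
  [ 0  1  0  |  -1 ]
  [ 0  0  1  |   1 ]
Reading off the last column: x = -3, y = -1, z = 1.

(-3, -1, 1)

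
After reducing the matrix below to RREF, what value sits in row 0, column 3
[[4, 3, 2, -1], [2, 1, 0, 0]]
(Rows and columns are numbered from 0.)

Multiply ρ1 by 1/4.
Subtract 2 times ρ1 from ρ2.
Multiply ρ2 by -2.
Subtract 3/4 times ρ2 from ρ1.

1/2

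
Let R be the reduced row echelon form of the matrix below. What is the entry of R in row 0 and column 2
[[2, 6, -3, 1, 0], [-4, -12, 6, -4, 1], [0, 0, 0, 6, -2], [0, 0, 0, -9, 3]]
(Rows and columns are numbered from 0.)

-3/2

ρ1 → 1/2·ρ1
  [  1    3  -3/2  1/2   0 ]
  [ -4  -12     6   -4   1 ]
  [  0    0     0    6  -2 ]
  [  0    0     0   -9   3 ]
ρ2 → ρ2 + 4·ρ1
  [ 1  3  -3/2  1/2   0 ]
  [ 0  0     0   -2   1 ]
  [ 0  0     0    6  -2 ]
  [ 0  0     0   -9   3 ]
ρ2 → -1/2·ρ2
  [ 1  3  -3/2  1/2     0 ]
  [ 0  0     0    1  -1/2 ]
  [ 0  0     0    6    -2 ]
  [ 0  0     0   -9     3 ]
ρ3 → ρ3 − 6·ρ2
  [ 1  3  -3/2  1/2     0 ]
  [ 0  0     0    1  -1/2 ]
  [ 0  0     0    0     1 ]
  [ 0  0     0   -9     3 ]
ρ4 → ρ4 + 9·ρ2
  [ 1  3  -3/2  1/2     0 ]
  [ 0  0     0    1  -1/2 ]
  [ 0  0     0    0     1 ]
  [ 0  0     0    0  -3/2 ]
ρ4 → ρ4 + 3/2·ρ3
  [ 1  3  -3/2  1/2     0 ]
  [ 0  0     0    1  -1/2 ]
  [ 0  0     0    0     1 ]
  [ 0  0     0    0     0 ]
ρ2 → ρ2 + 1/2·ρ3
  [ 1  3  -3/2  1/2  0 ]
  [ 0  0     0    1  0 ]
  [ 0  0     0    0  1 ]
  [ 0  0     0    0  0 ]
ρ1 → ρ1 − 1/2·ρ2
  [ 1  3  -3/2  0  0 ]
  [ 0  0     0  1  0 ]
  [ 0  0     0  0  1 ]
  [ 0  0     0  0  0 ]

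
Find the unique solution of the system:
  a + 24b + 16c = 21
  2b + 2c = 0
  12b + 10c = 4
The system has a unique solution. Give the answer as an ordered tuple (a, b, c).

Form the augmented matrix and row-reduce:
  [ 1  24  16  |  21 ]
  [ 0   2   2  |   0 ]
  [ 0  12  10  |   4 ]
Multiply r2 by 1/2.
  [ 1  24  16  |  21 ]
  [ 0   1   1  |   0 ]
  [ 0  12  10  |   4 ]
Subtract 12 times r2 from r3.
  [ 1  24  16  |  21 ]
  [ 0   1   1  |   0 ]
  [ 0   0  -2  |   4 ]
Multiply r3 by -1/2.
  [ 1  24  16  |  21 ]
  [ 0   1   1  |   0 ]
  [ 0   0   1  |  -2 ]
Subtract r3 from r2.
  [ 1  24  16  |  21 ]
  [ 0   1   0  |   2 ]
  [ 0   0   1  |  -2 ]
Subtract 16 times r3 from r1.
  [ 1  24  0  |  53 ]
  [ 0   1  0  |   2 ]
  [ 0   0  1  |  -2 ]
Subtract 24 times r2 from r1.
  [ 1  0  0  |   5 ]
  [ 0  1  0  |   2 ]
  [ 0  0  1  |  -2 ]
Reading off the last column: a = 5, b = 2, c = -2.

(5, 2, -2)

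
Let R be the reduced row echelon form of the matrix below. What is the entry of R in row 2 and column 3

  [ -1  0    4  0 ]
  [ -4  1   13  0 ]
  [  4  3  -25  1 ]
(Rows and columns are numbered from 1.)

-3

R1 -> -1·R1
  [  1  0   -4  0 ]
  [ -4  1   13  0 ]
  [  4  3  -25  1 ]
R2 -> R2 + 4·R1
  [ 1  0   -4  0 ]
  [ 0  1   -3  0 ]
  [ 4  3  -25  1 ]
R3 -> R3 − 4·R1
  [ 1  0  -4  0 ]
  [ 0  1  -3  0 ]
  [ 0  3  -9  1 ]
R3 -> R3 − 3·R2
  [ 1  0  -4  0 ]
  [ 0  1  -3  0 ]
  [ 0  0   0  1 ]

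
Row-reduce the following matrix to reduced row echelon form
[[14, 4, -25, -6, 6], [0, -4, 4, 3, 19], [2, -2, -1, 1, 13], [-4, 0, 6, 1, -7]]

Multiply r1 by 1/14.
Subtract 2 times r1 from r3.
Add 4 times r1 to r4.
Multiply r2 by -1/4.
Add 18/7 times r2 to r3.
Subtract 8/7 times r2 from r4.
Multiply r3 by -14.
Subtract 1/7 times r3 from r4.
Add 3/4 times r3 to r2.
Add 3/7 times r3 to r1.
Subtract 2/7 times r2 from r1.

[[1, 0, -3/2, 0, 2], [0, 1, -1, 0, -4], [0, 0, 0, 1, 1], [0, 0, 0, 0, 0]]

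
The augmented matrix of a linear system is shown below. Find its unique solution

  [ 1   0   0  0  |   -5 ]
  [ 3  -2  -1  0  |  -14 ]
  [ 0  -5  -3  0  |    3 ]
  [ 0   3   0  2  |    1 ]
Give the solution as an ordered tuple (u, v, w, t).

(-5, 0, -1, 1/2)

Subtract 3 times R1 from R2.
  [ 1   0   0  0  |  -5 ]
  [ 0  -2  -1  0  |   1 ]
  [ 0  -5  -3  0  |   3 ]
  [ 0   3   0  2  |   1 ]
Multiply R2 by -1/2.
  [ 1   0    0  0  |    -5 ]
  [ 0   1  1/2  0  |  -1/2 ]
  [ 0  -5   -3  0  |     3 ]
  [ 0   3    0  2  |     1 ]
Add 5 times R2 to R3.
  [ 1  0     0  0  |    -5 ]
  [ 0  1   1/2  0  |  -1/2 ]
  [ 0  0  -1/2  0  |   1/2 ]
  [ 0  3     0  2  |     1 ]
Subtract 3 times R2 from R4.
  [ 1  0     0  0  |    -5 ]
  [ 0  1   1/2  0  |  -1/2 ]
  [ 0  0  -1/2  0  |   1/2 ]
  [ 0  0  -3/2  2  |   5/2 ]
Multiply R3 by -2.
  [ 1  0     0  0  |    -5 ]
  [ 0  1   1/2  0  |  -1/2 ]
  [ 0  0     1  0  |    -1 ]
  [ 0  0  -3/2  2  |   5/2 ]
Add 3/2 times R3 to R4.
  [ 1  0    0  0  |    -5 ]
  [ 0  1  1/2  0  |  -1/2 ]
  [ 0  0    1  0  |    -1 ]
  [ 0  0    0  2  |     1 ]
Multiply R4 by 1/2.
  [ 1  0    0  0  |    -5 ]
  [ 0  1  1/2  0  |  -1/2 ]
  [ 0  0    1  0  |    -1 ]
  [ 0  0    0  1  |   1/2 ]
Subtract 1/2 times R3 from R2.
  [ 1  0  0  0  |   -5 ]
  [ 0  1  0  0  |    0 ]
  [ 0  0  1  0  |   -1 ]
  [ 0  0  0  1  |  1/2 ]
Reading off the last column: u = -5, v = 0, w = -1, t = 1/2.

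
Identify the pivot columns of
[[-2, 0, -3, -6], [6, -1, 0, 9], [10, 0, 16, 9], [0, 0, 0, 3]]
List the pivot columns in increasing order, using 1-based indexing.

1, 2, 3, 4

r1 -> -1/2·r1
r2 -> r2 − 6·r1
r3 -> r3 − 10·r1
r2 -> -1·r2
r4 -> 1/3·r4
r3 -> r3 + 21·r4
r2 -> r2 − 9·r4
r1 -> r1 − 3·r4
r2 -> r2 − 9·r3
r1 -> r1 − 3/2·r3
Pivot columns are the columns containing a leading 1.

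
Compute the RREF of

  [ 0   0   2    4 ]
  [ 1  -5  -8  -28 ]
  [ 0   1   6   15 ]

R1 <-> R2
R2 <-> R3
R3 ← 1/2·R3
R2 ← R2 − 6·R3
R1 ← R1 + 8·R3
R1 ← R1 + 5·R2

[[1, 0, 0, 3], [0, 1, 0, 3], [0, 0, 1, 2]]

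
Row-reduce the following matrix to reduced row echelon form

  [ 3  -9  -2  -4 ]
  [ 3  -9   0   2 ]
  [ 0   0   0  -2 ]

[[1, -3, 0, 0], [0, 0, 1, 0], [0, 0, 0, 1]]

Multiply R1 by 1/3.
Subtract 3 times R1 from R2.
Multiply R2 by 1/2.
Multiply R3 by -1/2.
Subtract 3 times R3 from R2.
Add 4/3 times R3 to R1.
Add 2/3 times R2 to R1.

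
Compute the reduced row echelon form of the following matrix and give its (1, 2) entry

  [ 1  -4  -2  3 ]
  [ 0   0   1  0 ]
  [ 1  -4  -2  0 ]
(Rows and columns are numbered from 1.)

ρ3 := ρ3 − ρ1
  [ 1  -4  -2   3 ]
  [ 0   0   1   0 ]
  [ 0   0   0  -3 ]
ρ3 := -1/3·ρ3
  [ 1  -4  -2  3 ]
  [ 0   0   1  0 ]
  [ 0   0   0  1 ]
ρ1 := ρ1 − 3·ρ3
  [ 1  -4  -2  0 ]
  [ 0   0   1  0 ]
  [ 0   0   0  1 ]
ρ1 := ρ1 + 2·ρ2
  [ 1  -4  0  0 ]
  [ 0   0  1  0 ]
  [ 0   0  0  1 ]

-4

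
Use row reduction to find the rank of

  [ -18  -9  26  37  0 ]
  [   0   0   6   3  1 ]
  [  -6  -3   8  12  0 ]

rank = 3

R1 → -1/18·R1
  [  1  1/2  -13/9  -37/18  0 ]
  [  0    0      6       3  1 ]
  [ -6   -3      8      12  0 ]
R3 → R3 + 6·R1
  [ 1  1/2  -13/9  -37/18  0 ]
  [ 0    0      6       3  1 ]
  [ 0    0   -2/3    -1/3  0 ]
R2 → 1/6·R2
  [ 1  1/2  -13/9  -37/18    0 ]
  [ 0    0      1     1/2  1/6 ]
  [ 0    0   -2/3    -1/3    0 ]
R3 → R3 + 2/3·R2
  [ 1  1/2  -13/9  -37/18    0 ]
  [ 0    0      1     1/2  1/6 ]
  [ 0    0      0       0  1/9 ]
R3 → 9·R3
  [ 1  1/2  -13/9  -37/18    0 ]
  [ 0    0      1     1/2  1/6 ]
  [ 0    0      0       0    1 ]
R2 → R2 − 1/6·R3
  [ 1  1/2  -13/9  -37/18  0 ]
  [ 0    0      1     1/2  0 ]
  [ 0    0      0       0  1 ]
R1 → R1 + 13/9·R2
  [ 1  1/2  0  -4/3  0 ]
  [ 0    0  1   1/2  0 ]
  [ 0    0  0     0  1 ]
The reduced form has 3 nonzero rows.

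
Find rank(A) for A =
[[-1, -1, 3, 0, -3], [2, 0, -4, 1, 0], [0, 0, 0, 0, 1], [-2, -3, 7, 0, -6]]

r1 := -1·r1
  [  1   1  -3  0   3 ]
  [  2   0  -4  1   0 ]
  [  0   0   0  0   1 ]
  [ -2  -3   7  0  -6 ]
r2 := r2 − 2·r1
  [  1   1  -3  0   3 ]
  [  0  -2   2  1  -6 ]
  [  0   0   0  0   1 ]
  [ -2  -3   7  0  -6 ]
r4 := r4 + 2·r1
  [ 1   1  -3  0   3 ]
  [ 0  -2   2  1  -6 ]
  [ 0   0   0  0   1 ]
  [ 0  -1   1  0   0 ]
r2 := -1/2·r2
  [ 1   1  -3     0  3 ]
  [ 0   1  -1  -1/2  3 ]
  [ 0   0   0     0  1 ]
  [ 0  -1   1     0  0 ]
r4 := r4 + r2
  [ 1  1  -3     0  3 ]
  [ 0  1  -1  -1/2  3 ]
  [ 0  0   0     0  1 ]
  [ 0  0   0  -1/2  3 ]
r3 ↔ r4
  [ 1  1  -3     0  3 ]
  [ 0  1  -1  -1/2  3 ]
  [ 0  0   0  -1/2  3 ]
  [ 0  0   0     0  1 ]
r3 := -2·r3
  [ 1  1  -3     0   3 ]
  [ 0  1  -1  -1/2   3 ]
  [ 0  0   0     1  -6 ]
  [ 0  0   0     0   1 ]
r3 := r3 + 6·r4
  [ 1  1  -3     0  3 ]
  [ 0  1  -1  -1/2  3 ]
  [ 0  0   0     1  0 ]
  [ 0  0   0     0  1 ]
r2 := r2 − 3·r4
  [ 1  1  -3     0  3 ]
  [ 0  1  -1  -1/2  0 ]
  [ 0  0   0     1  0 ]
  [ 0  0   0     0  1 ]
r1 := r1 − 3·r4
  [ 1  1  -3     0  0 ]
  [ 0  1  -1  -1/2  0 ]
  [ 0  0   0     1  0 ]
  [ 0  0   0     0  1 ]
r2 := r2 + 1/2·r3
  [ 1  1  -3  0  0 ]
  [ 0  1  -1  0  0 ]
  [ 0  0   0  1  0 ]
  [ 0  0   0  0  1 ]
r1 := r1 − r2
  [ 1  0  -2  0  0 ]
  [ 0  1  -1  0  0 ]
  [ 0  0   0  1  0 ]
  [ 0  0   0  0  1 ]
The reduced form has 4 nonzero rows.

rank = 4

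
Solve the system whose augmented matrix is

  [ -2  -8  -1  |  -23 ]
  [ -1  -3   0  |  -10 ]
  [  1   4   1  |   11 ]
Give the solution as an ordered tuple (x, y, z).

(4, 2, -1)

Multiply r1 by -1/2.
Add r1 to r2.
Subtract r1 from r3.
Multiply r3 by 2.
Subtract 1/2 times r3 from r2.
Subtract 1/2 times r3 from r1.
Subtract 4 times r2 from r1.
Reading off the last column: x = 4, y = 2, z = -1.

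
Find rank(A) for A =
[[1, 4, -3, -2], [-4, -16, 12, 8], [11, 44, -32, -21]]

rank = 2

R2 -> R2 + 4·R1
  [  1   4   -3   -2 ]
  [  0   0    0    0 ]
  [ 11  44  -32  -21 ]
R3 -> R3 − 11·R1
  [ 1  4  -3  -2 ]
  [ 0  0   0   0 ]
  [ 0  0   1   1 ]
R2 ↔ R3
  [ 1  4  -3  -2 ]
  [ 0  0   1   1 ]
  [ 0  0   0   0 ]
R1 -> R1 + 3·R2
  [ 1  4  0  1 ]
  [ 0  0  1  1 ]
  [ 0  0  0  0 ]
The reduced form has 2 nonzero rows.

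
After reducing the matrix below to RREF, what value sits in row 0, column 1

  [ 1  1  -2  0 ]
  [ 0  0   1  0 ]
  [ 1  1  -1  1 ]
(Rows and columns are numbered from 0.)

r3 := r3 − r1
  [ 1  1  -2  0 ]
  [ 0  0   1  0 ]
  [ 0  0   1  1 ]
r3 := r3 − r2
  [ 1  1  -2  0 ]
  [ 0  0   1  0 ]
  [ 0  0   0  1 ]
r1 := r1 + 2·r2
  [ 1  1  0  0 ]
  [ 0  0  1  0 ]
  [ 0  0  0  1 ]

1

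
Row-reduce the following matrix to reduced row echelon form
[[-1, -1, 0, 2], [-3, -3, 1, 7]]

[[1, 1, 0, -2], [0, 0, 1, 1]]

R1 -> -1·R1
  [  1   1  0  -2 ]
  [ -3  -3  1   7 ]
R2 -> R2 + 3·R1
  [ 1  1  0  -2 ]
  [ 0  0  1   1 ]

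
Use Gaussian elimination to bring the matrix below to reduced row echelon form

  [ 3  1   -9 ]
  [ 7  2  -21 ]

Multiply R1 by 1/3.
  [ 1  1/3   -3 ]
  [ 7    2  -21 ]
Subtract 7 times R1 from R2.
  [ 1   1/3  -3 ]
  [ 0  -1/3   0 ]
Multiply R2 by -3.
  [ 1  1/3  -3 ]
  [ 0    1   0 ]
Subtract 1/3 times R2 from R1.
  [ 1  0  -3 ]
  [ 0  1   0 ]

[[1, 0, -3], [0, 1, 0]]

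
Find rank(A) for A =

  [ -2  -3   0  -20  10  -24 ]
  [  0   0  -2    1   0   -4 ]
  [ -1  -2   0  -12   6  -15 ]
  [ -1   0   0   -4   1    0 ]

rank = 4

R1 -> -1/2·R1
  [  1  3/2   0   10  -5   12 ]
  [  0    0  -2    1   0   -4 ]
  [ -1   -2   0  -12   6  -15 ]
  [ -1    0   0   -4   1    0 ]
R3 -> R3 + R1
  [  1   3/2   0  10  -5  12 ]
  [  0     0  -2   1   0  -4 ]
  [  0  -1/2   0  -2   1  -3 ]
  [ -1     0   0  -4   1   0 ]
R4 -> R4 + R1
  [ 1   3/2   0  10  -5  12 ]
  [ 0     0  -2   1   0  -4 ]
  [ 0  -1/2   0  -2   1  -3 ]
  [ 0   3/2   0   6  -4  12 ]
R2 <=> R3
  [ 1   3/2   0  10  -5  12 ]
  [ 0  -1/2   0  -2   1  -3 ]
  [ 0     0  -2   1   0  -4 ]
  [ 0   3/2   0   6  -4  12 ]
R2 -> -2·R2
  [ 1  3/2   0  10  -5  12 ]
  [ 0    1   0   4  -2   6 ]
  [ 0    0  -2   1   0  -4 ]
  [ 0  3/2   0   6  -4  12 ]
R4 -> R4 − 3/2·R2
  [ 1  3/2   0  10  -5  12 ]
  [ 0    1   0   4  -2   6 ]
  [ 0    0  -2   1   0  -4 ]
  [ 0    0   0   0  -1   3 ]
R3 -> -1/2·R3
  [ 1  3/2  0    10  -5  12 ]
  [ 0    1  0     4  -2   6 ]
  [ 0    0  1  -1/2   0   2 ]
  [ 0    0  0     0  -1   3 ]
R4 -> -1·R4
  [ 1  3/2  0    10  -5  12 ]
  [ 0    1  0     4  -2   6 ]
  [ 0    0  1  -1/2   0   2 ]
  [ 0    0  0     0   1  -3 ]
R2 -> R2 + 2·R4
  [ 1  3/2  0    10  -5  12 ]
  [ 0    1  0     4   0   0 ]
  [ 0    0  1  -1/2   0   2 ]
  [ 0    0  0     0   1  -3 ]
R1 -> R1 + 5·R4
  [ 1  3/2  0    10  0  -3 ]
  [ 0    1  0     4  0   0 ]
  [ 0    0  1  -1/2  0   2 ]
  [ 0    0  0     0  1  -3 ]
R1 -> R1 − 3/2·R2
  [ 1  0  0     4  0  -3 ]
  [ 0  1  0     4  0   0 ]
  [ 0  0  1  -1/2  0   2 ]
  [ 0  0  0     0  1  -3 ]
The reduced form has 4 nonzero rows.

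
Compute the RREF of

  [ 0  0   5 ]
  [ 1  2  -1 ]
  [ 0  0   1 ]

[[1, 2, 0], [0, 0, 1], [0, 0, 0]]

Swap r1 and r2.
  [ 1  2  -1 ]
  [ 0  0   5 ]
  [ 0  0   1 ]
Multiply r2 by 1/5.
  [ 1  2  -1 ]
  [ 0  0   1 ]
  [ 0  0   1 ]
Subtract r2 from r3.
  [ 1  2  -1 ]
  [ 0  0   1 ]
  [ 0  0   0 ]
Add r2 to r1.
  [ 1  2  0 ]
  [ 0  0  1 ]
  [ 0  0  0 ]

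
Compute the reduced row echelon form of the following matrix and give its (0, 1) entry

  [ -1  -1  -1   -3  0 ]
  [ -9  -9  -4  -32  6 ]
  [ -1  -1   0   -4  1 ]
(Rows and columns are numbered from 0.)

R1 → -1·R1
  [  1   1   1    3  0 ]
  [ -9  -9  -4  -32  6 ]
  [ -1  -1   0   -4  1 ]
R2 → R2 + 9·R1
  [  1   1  1   3  0 ]
  [  0   0  5  -5  6 ]
  [ -1  -1  0  -4  1 ]
R3 → R3 + R1
  [ 1  1  1   3  0 ]
  [ 0  0  5  -5  6 ]
  [ 0  0  1  -1  1 ]
R2 → 1/5·R2
  [ 1  1  1   3    0 ]
  [ 0  0  1  -1  6/5 ]
  [ 0  0  1  -1    1 ]
R3 → R3 − R2
  [ 1  1  1   3     0 ]
  [ 0  0  1  -1   6/5 ]
  [ 0  0  0   0  -1/5 ]
R3 → -5·R3
  [ 1  1  1   3    0 ]
  [ 0  0  1  -1  6/5 ]
  [ 0  0  0   0    1 ]
R2 → R2 − 6/5·R3
  [ 1  1  1   3  0 ]
  [ 0  0  1  -1  0 ]
  [ 0  0  0   0  1 ]
R1 → R1 − R2
  [ 1  1  0   4  0 ]
  [ 0  0  1  -1  0 ]
  [ 0  0  0   0  1 ]

1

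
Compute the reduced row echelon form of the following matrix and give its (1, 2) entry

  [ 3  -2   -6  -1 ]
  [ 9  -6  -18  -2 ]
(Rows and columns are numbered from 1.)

R1 ← 1/3·R1
  [ 1  -2/3   -2  -1/3 ]
  [ 9    -6  -18    -2 ]
R2 ← R2 − 9·R1
  [ 1  -2/3  -2  -1/3 ]
  [ 0     0   0     1 ]
R1 ← R1 + 1/3·R2
  [ 1  -2/3  -2  0 ]
  [ 0     0   0  1 ]

-2/3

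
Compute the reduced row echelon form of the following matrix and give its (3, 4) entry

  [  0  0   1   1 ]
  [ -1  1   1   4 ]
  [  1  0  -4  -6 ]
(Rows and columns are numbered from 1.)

R1 <=> R2
  [ -1  1   1   4 ]
  [  0  0   1   1 ]
  [  1  0  -4  -6 ]
R1 → -1·R1
  [ 1  -1  -1  -4 ]
  [ 0   0   1   1 ]
  [ 1   0  -4  -6 ]
R3 → R3 − R1
  [ 1  -1  -1  -4 ]
  [ 0   0   1   1 ]
  [ 0   1  -3  -2 ]
R2 <=> R3
  [ 1  -1  -1  -4 ]
  [ 0   1  -3  -2 ]
  [ 0   0   1   1 ]
R2 → R2 + 3·R3
  [ 1  -1  -1  -4 ]
  [ 0   1   0   1 ]
  [ 0   0   1   1 ]
R1 → R1 + R3
  [ 1  -1  0  -3 ]
  [ 0   1  0   1 ]
  [ 0   0  1   1 ]
R1 → R1 + R2
  [ 1  0  0  -2 ]
  [ 0  1  0   1 ]
  [ 0  0  1   1 ]

1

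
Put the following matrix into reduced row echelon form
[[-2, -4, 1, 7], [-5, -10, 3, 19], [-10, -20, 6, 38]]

Multiply R1 by -1/2.
  [   1    2  -1/2  -7/2 ]
  [  -5  -10     3    19 ]
  [ -10  -20     6    38 ]
Add 5 times R1 to R2.
  [   1    2  -1/2  -7/2 ]
  [   0    0   1/2   3/2 ]
  [ -10  -20     6    38 ]
Add 10 times R1 to R3.
  [ 1  2  -1/2  -7/2 ]
  [ 0  0   1/2   3/2 ]
  [ 0  0     1     3 ]
Multiply R2 by 2.
  [ 1  2  -1/2  -7/2 ]
  [ 0  0     1     3 ]
  [ 0  0     1     3 ]
Subtract R2 from R3.
  [ 1  2  -1/2  -7/2 ]
  [ 0  0     1     3 ]
  [ 0  0     0     0 ]
Add 1/2 times R2 to R1.
  [ 1  2  0  -2 ]
  [ 0  0  1   3 ]
  [ 0  0  0   0 ]

[[1, 2, 0, -2], [0, 0, 1, 3], [0, 0, 0, 0]]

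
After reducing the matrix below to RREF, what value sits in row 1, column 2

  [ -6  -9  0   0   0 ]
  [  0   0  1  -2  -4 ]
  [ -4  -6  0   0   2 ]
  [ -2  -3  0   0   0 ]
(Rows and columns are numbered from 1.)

3/2

Multiply R1 by -1/6.
Add 4 times R1 to R3.
Add 2 times R1 to R4.
Multiply R3 by 1/2.
Add 4 times R3 to R2.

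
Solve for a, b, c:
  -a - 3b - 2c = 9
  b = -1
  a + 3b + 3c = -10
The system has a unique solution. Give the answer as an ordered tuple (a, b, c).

(-4, -1, -1)

Form the augmented matrix and row-reduce:
  [ -1  -3  -2  |    9 ]
  [  0   1   0  |   -1 ]
  [  1   3   3  |  -10 ]
R1 := -1·R1
  [ 1  3  2  |   -9 ]
  [ 0  1  0  |   -1 ]
  [ 1  3  3  |  -10 ]
R3 := R3 − R1
  [ 1  3  2  |  -9 ]
  [ 0  1  0  |  -1 ]
  [ 0  0  1  |  -1 ]
R1 := R1 − 2·R3
  [ 1  3  0  |  -7 ]
  [ 0  1  0  |  -1 ]
  [ 0  0  1  |  -1 ]
R1 := R1 − 3·R2
  [ 1  0  0  |  -4 ]
  [ 0  1  0  |  -1 ]
  [ 0  0  1  |  -1 ]
Reading off the last column: a = -4, b = -1, c = -1.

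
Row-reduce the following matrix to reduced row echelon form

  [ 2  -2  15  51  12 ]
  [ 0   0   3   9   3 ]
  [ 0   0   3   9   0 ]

[[1, -1, 0, 3, 0], [0, 0, 1, 3, 0], [0, 0, 0, 0, 1]]

Multiply R1 by 1/2.
Multiply R2 by 1/3.
Subtract 3 times R2 from R3.
Multiply R3 by -1/3.
Subtract R3 from R2.
Subtract 6 times R3 from R1.
Subtract 15/2 times R2 from R1.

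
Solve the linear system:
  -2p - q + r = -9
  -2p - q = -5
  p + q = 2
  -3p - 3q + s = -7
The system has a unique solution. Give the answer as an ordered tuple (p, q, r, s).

Form the augmented matrix and row-reduce:
  [ -2  -1  1  0  |  -9 ]
  [ -2  -1  0  0  |  -5 ]
  [  1   1  0  0  |   2 ]
  [ -3  -3  0  1  |  -7 ]
Multiply R1 by -1/2.
  [  1  1/2  -1/2  0  |  9/2 ]
  [ -2   -1     0  0  |   -5 ]
  [  1    1     0  0  |    2 ]
  [ -3   -3     0  1  |   -7 ]
Add 2 times R1 to R2.
  [  1  1/2  -1/2  0  |  9/2 ]
  [  0    0    -1  0  |    4 ]
  [  1    1     0  0  |    2 ]
  [ -3   -3     0  1  |   -7 ]
Subtract R1 from R3.
  [  1  1/2  -1/2  0  |   9/2 ]
  [  0    0    -1  0  |     4 ]
  [  0  1/2   1/2  0  |  -5/2 ]
  [ -3   -3     0  1  |    -7 ]
Add 3 times R1 to R4.
  [ 1   1/2  -1/2  0  |   9/2 ]
  [ 0     0    -1  0  |     4 ]
  [ 0   1/2   1/2  0  |  -5/2 ]
  [ 0  -3/2  -3/2  1  |  13/2 ]
Swap R2 and R3.
  [ 1   1/2  -1/2  0  |   9/2 ]
  [ 0   1/2   1/2  0  |  -5/2 ]
  [ 0     0    -1  0  |     4 ]
  [ 0  -3/2  -3/2  1  |  13/2 ]
Multiply R2 by 2.
  [ 1   1/2  -1/2  0  |   9/2 ]
  [ 0     1     1  0  |    -5 ]
  [ 0     0    -1  0  |     4 ]
  [ 0  -3/2  -3/2  1  |  13/2 ]
Add 3/2 times R2 to R4.
  [ 1  1/2  -1/2  0  |  9/2 ]
  [ 0    1     1  0  |   -5 ]
  [ 0    0    -1  0  |    4 ]
  [ 0    0     0  1  |   -1 ]
Multiply R3 by -1.
  [ 1  1/2  -1/2  0  |  9/2 ]
  [ 0    1     1  0  |   -5 ]
  [ 0    0     1  0  |   -4 ]
  [ 0    0     0  1  |   -1 ]
Subtract R3 from R2.
  [ 1  1/2  -1/2  0  |  9/2 ]
  [ 0    1     0  0  |   -1 ]
  [ 0    0     1  0  |   -4 ]
  [ 0    0     0  1  |   -1 ]
Add 1/2 times R3 to R1.
  [ 1  1/2  0  0  |  5/2 ]
  [ 0    1  0  0  |   -1 ]
  [ 0    0  1  0  |   -4 ]
  [ 0    0  0  1  |   -1 ]
Subtract 1/2 times R2 from R1.
  [ 1  0  0  0  |   3 ]
  [ 0  1  0  0  |  -1 ]
  [ 0  0  1  0  |  -4 ]
  [ 0  0  0  1  |  -1 ]
Reading off the last column: p = 3, q = -1, r = -4, s = -1.

(3, -1, -4, -1)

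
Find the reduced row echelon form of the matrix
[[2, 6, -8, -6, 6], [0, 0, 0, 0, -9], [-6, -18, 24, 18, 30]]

[[1, 3, -4, -3, 0], [0, 0, 0, 0, 1], [0, 0, 0, 0, 0]]

R1 → 1/2·R1
  [  1    3  -4  -3   3 ]
  [  0    0   0   0  -9 ]
  [ -6  -18  24  18  30 ]
R3 → R3 + 6·R1
  [ 1  3  -4  -3   3 ]
  [ 0  0   0   0  -9 ]
  [ 0  0   0   0  48 ]
R2 → -1/9·R2
  [ 1  3  -4  -3   3 ]
  [ 0  0   0   0   1 ]
  [ 0  0   0   0  48 ]
R3 → R3 − 48·R2
  [ 1  3  -4  -3  3 ]
  [ 0  0   0   0  1 ]
  [ 0  0   0   0  0 ]
R1 → R1 − 3·R2
  [ 1  3  -4  -3  0 ]
  [ 0  0   0   0  1 ]
  [ 0  0   0   0  0 ]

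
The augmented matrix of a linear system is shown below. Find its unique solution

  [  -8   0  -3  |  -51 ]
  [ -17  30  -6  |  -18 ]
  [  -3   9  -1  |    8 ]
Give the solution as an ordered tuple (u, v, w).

ρ1 → -1/8·ρ1
  [   1   0  3/8  |  51/8 ]
  [ -17  30   -6  |   -18 ]
  [  -3   9   -1  |     8 ]
ρ2 → ρ2 + 17·ρ1
  [  1   0  3/8  |   51/8 ]
  [  0  30  3/8  |  723/8 ]
  [ -3   9   -1  |      8 ]
ρ3 → ρ3 + 3·ρ1
  [ 1   0  3/8  |   51/8 ]
  [ 0  30  3/8  |  723/8 ]
  [ 0   9  1/8  |  217/8 ]
ρ2 → 1/30·ρ2
  [ 1  0   3/8  |    51/8 ]
  [ 0  1  1/80  |  241/80 ]
  [ 0  9   1/8  |   217/8 ]
ρ3 → ρ3 − 9·ρ2
  [ 1  0   3/8  |    51/8 ]
  [ 0  1  1/80  |  241/80 ]
  [ 0  0  1/80  |    1/80 ]
ρ3 → 80·ρ3
  [ 1  0   3/8  |    51/8 ]
  [ 0  1  1/80  |  241/80 ]
  [ 0  0     1  |       1 ]
ρ2 → ρ2 − 1/80·ρ3
  [ 1  0  3/8  |  51/8 ]
  [ 0  1    0  |     3 ]
  [ 0  0    1  |     1 ]
ρ1 → ρ1 − 3/8·ρ3
  [ 1  0  0  |  6 ]
  [ 0  1  0  |  3 ]
  [ 0  0  1  |  1 ]
Reading off the last column: u = 6, v = 3, w = 1.

(6, 3, 1)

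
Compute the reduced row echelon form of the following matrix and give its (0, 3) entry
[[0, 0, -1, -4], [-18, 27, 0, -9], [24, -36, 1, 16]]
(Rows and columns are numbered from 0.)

1/2

r1 <=> r2
r1 := -1/18·r1
r3 := r3 − 24·r1
r2 := -1·r2
r3 := r3 − r2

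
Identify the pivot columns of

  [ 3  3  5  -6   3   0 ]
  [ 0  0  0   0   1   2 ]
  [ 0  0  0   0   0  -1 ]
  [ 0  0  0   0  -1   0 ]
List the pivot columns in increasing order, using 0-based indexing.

r1 -> 1/3·r1
  [ 1  1  5/3  -2   1   0 ]
  [ 0  0    0   0   1   2 ]
  [ 0  0    0   0   0  -1 ]
  [ 0  0    0   0  -1   0 ]
r4 -> r4 + r2
  [ 1  1  5/3  -2  1   0 ]
  [ 0  0    0   0  1   2 ]
  [ 0  0    0   0  0  -1 ]
  [ 0  0    0   0  0   2 ]
r3 -> -1·r3
  [ 1  1  5/3  -2  1  0 ]
  [ 0  0    0   0  1  2 ]
  [ 0  0    0   0  0  1 ]
  [ 0  0    0   0  0  2 ]
r4 -> r4 − 2·r3
  [ 1  1  5/3  -2  1  0 ]
  [ 0  0    0   0  1  2 ]
  [ 0  0    0   0  0  1 ]
  [ 0  0    0   0  0  0 ]
r2 -> r2 − 2·r3
  [ 1  1  5/3  -2  1  0 ]
  [ 0  0    0   0  1  0 ]
  [ 0  0    0   0  0  1 ]
  [ 0  0    0   0  0  0 ]
r1 -> r1 − r2
  [ 1  1  5/3  -2  0  0 ]
  [ 0  0    0   0  1  0 ]
  [ 0  0    0   0  0  1 ]
  [ 0  0    0   0  0  0 ]
Pivot columns are the columns containing a leading 1.

0, 4, 5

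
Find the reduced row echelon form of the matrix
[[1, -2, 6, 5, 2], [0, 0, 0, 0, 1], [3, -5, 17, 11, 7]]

R3 → R3 − 3·R1
  [ 1  -2   6   5  2 ]
  [ 0   0   0   0  1 ]
  [ 0   1  -1  -4  1 ]
R2 <=> R3
  [ 1  -2   6   5  2 ]
  [ 0   1  -1  -4  1 ]
  [ 0   0   0   0  1 ]
R2 → R2 − R3
  [ 1  -2   6   5  2 ]
  [ 0   1  -1  -4  0 ]
  [ 0   0   0   0  1 ]
R1 → R1 − 2·R3
  [ 1  -2   6   5  0 ]
  [ 0   1  -1  -4  0 ]
  [ 0   0   0   0  1 ]
R1 → R1 + 2·R2
  [ 1  0   4  -3  0 ]
  [ 0  1  -1  -4  0 ]
  [ 0  0   0   0  1 ]

[[1, 0, 4, -3, 0], [0, 1, -1, -4, 0], [0, 0, 0, 0, 1]]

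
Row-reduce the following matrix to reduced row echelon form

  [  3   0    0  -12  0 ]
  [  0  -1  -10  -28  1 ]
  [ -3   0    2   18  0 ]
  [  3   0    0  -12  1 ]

R1 -> 1/3·R1
  [  1   0    0   -4  0 ]
  [  0  -1  -10  -28  1 ]
  [ -3   0    2   18  0 ]
  [  3   0    0  -12  1 ]
R3 -> R3 + 3·R1
  [ 1   0    0   -4  0 ]
  [ 0  -1  -10  -28  1 ]
  [ 0   0    2    6  0 ]
  [ 3   0    0  -12  1 ]
R4 -> R4 − 3·R1
  [ 1   0    0   -4  0 ]
  [ 0  -1  -10  -28  1 ]
  [ 0   0    2    6  0 ]
  [ 0   0    0    0  1 ]
R2 -> -1·R2
  [ 1  0   0  -4   0 ]
  [ 0  1  10  28  -1 ]
  [ 0  0   2   6   0 ]
  [ 0  0   0   0   1 ]
R3 -> 1/2·R3
  [ 1  0   0  -4   0 ]
  [ 0  1  10  28  -1 ]
  [ 0  0   1   3   0 ]
  [ 0  0   0   0   1 ]
R2 -> R2 + R4
  [ 1  0   0  -4  0 ]
  [ 0  1  10  28  0 ]
  [ 0  0   1   3  0 ]
  [ 0  0   0   0  1 ]
R2 -> R2 − 10·R3
  [ 1  0  0  -4  0 ]
  [ 0  1  0  -2  0 ]
  [ 0  0  1   3  0 ]
  [ 0  0  0   0  1 ]

[[1, 0, 0, -4, 0], [0, 1, 0, -2, 0], [0, 0, 1, 3, 0], [0, 0, 0, 0, 1]]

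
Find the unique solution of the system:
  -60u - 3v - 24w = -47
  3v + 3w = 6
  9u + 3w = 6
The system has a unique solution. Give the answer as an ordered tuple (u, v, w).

(1/3, 1, 1)

Form the augmented matrix and row-reduce:
  [ -60  -3  -24  |  -47 ]
  [   0   3    3  |    6 ]
  [   9   0    3  |    6 ]
ρ1 := -1/60·ρ1
  [ 1  1/20  2/5  |  47/60 ]
  [ 0     3    3  |      6 ]
  [ 9     0    3  |      6 ]
ρ3 := ρ3 − 9·ρ1
  [ 1   1/20   2/5  |   47/60 ]
  [ 0      3     3  |       6 ]
  [ 0  -9/20  -3/5  |  -21/20 ]
ρ2 := 1/3·ρ2
  [ 1   1/20   2/5  |   47/60 ]
  [ 0      1     1  |       2 ]
  [ 0  -9/20  -3/5  |  -21/20 ]
ρ3 := ρ3 + 9/20·ρ2
  [ 1  1/20    2/5  |  47/60 ]
  [ 0     1      1  |      2 ]
  [ 0     0  -3/20  |  -3/20 ]
ρ3 := -20/3·ρ3
  [ 1  1/20  2/5  |  47/60 ]
  [ 0     1    1  |      2 ]
  [ 0     0    1  |      1 ]
ρ2 := ρ2 − ρ3
  [ 1  1/20  2/5  |  47/60 ]
  [ 0     1    0  |      1 ]
  [ 0     0    1  |      1 ]
ρ1 := ρ1 − 2/5·ρ3
  [ 1  1/20  0  |  23/60 ]
  [ 0     1  0  |      1 ]
  [ 0     0  1  |      1 ]
ρ1 := ρ1 − 1/20·ρ2
  [ 1  0  0  |  1/3 ]
  [ 0  1  0  |    1 ]
  [ 0  0  1  |    1 ]
Reading off the last column: u = 1/3, v = 1, w = 1.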